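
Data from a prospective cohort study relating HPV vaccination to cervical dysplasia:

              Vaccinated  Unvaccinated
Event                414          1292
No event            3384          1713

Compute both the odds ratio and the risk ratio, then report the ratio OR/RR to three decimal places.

Reading the table with exposure as columns: a = 414 (Vaccinated, case), b = 3384 (Vaccinated, non-case), c = 1292 (Unvaccinated, case), d = 1713.
OR = (414·1713)/(3384·1292) = 709182/4372128 = 0.16221
Risk in exposed = 414/3798 = 0.10900; risk in unexposed = 1292/3005 = 0.42995; RR = 0.25353
OR/RR = 0.16221 / 0.25353 = 0.63979
The outcome is not rare, so the OR lies further from 1 than the RR.

0.640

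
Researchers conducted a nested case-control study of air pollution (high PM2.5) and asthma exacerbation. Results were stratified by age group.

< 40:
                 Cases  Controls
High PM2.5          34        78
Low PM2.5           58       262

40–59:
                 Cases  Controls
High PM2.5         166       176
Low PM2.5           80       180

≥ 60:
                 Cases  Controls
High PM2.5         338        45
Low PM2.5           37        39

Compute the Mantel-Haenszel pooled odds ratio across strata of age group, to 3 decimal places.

2.640

OR_MH = Σ(aᵢdᵢ/nᵢ) / Σ(bᵢcᵢ/nᵢ), where nᵢ is the stratum total.
Stratum 1 (< 40): n = 432; a·d/n = 34·262/432 = 20.6204; b·c/n = 78·58/432 = 10.4722
Stratum 2 (40–59): n = 602; a·d/n = 166·180/602 = 49.6346; b·c/n = 176·80/602 = 23.3887
Stratum 3 (≥ 60): n = 459; a·d/n = 338·39/459 = 28.7190; b·c/n = 45·37/459 = 3.6275
OR_MH = (20.6204 + 49.6346 + 28.7190) / (10.4722 + 23.3887 + 3.6275) = 98.9739 / 37.4884 = 2.64012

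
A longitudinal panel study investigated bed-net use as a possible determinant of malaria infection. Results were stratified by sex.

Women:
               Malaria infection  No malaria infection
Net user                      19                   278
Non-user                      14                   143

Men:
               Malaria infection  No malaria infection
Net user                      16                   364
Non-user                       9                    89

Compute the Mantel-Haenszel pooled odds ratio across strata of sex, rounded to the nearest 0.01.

0.58

OR_MH = Σ(aᵢdᵢ/nᵢ) / Σ(bᵢcᵢ/nᵢ), where nᵢ is the stratum total.
Stratum 1 (Women): n = 454; a·d/n = 19·143/454 = 5.9846; b·c/n = 278·14/454 = 8.5727
Stratum 2 (Men): n = 478; a·d/n = 16·89/478 = 2.9791; b·c/n = 364·9/478 = 6.8536
OR_MH = (5.9846 + 2.9791) / (8.5727 + 6.8536) = 8.9637 / 15.4262 = 0.58107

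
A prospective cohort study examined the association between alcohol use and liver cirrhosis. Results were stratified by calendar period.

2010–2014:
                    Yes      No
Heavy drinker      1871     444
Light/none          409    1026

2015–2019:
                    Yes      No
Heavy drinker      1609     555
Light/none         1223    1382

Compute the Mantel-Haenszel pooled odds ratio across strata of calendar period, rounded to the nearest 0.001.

5.128

OR_MH = Σ(aᵢdᵢ/nᵢ) / Σ(bᵢcᵢ/nᵢ), where nᵢ is the stratum total.
Stratum 1 (2010–2014): n = 3750; a·d/n = 1871·1026/3750 = 511.9056; b·c/n = 444·409/3750 = 48.4256
Stratum 2 (2015–2019): n = 4769; a·d/n = 1609·1382/4769 = 466.2692; b·c/n = 555·1223/4769 = 142.3286
OR_MH = (511.9056 + 466.2692) / (48.4256 + 142.3286) = 978.1748 / 190.7542 = 5.12793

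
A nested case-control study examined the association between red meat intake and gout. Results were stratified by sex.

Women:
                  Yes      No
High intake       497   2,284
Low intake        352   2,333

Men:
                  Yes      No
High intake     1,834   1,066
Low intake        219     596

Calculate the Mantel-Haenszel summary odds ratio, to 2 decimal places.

OR_MH = Σ(aᵢdᵢ/nᵢ) / Σ(bᵢcᵢ/nᵢ), where nᵢ is the stratum total.
Stratum 1 (Women): n = 5466; a·d/n = 497·2333/5466 = 212.1297; b·c/n = 2284·352/5466 = 147.0853
Stratum 2 (Men): n = 3715; a·d/n = 1834·596/3715 = 294.2299; b·c/n = 1066·219/3715 = 62.8409
OR_MH = (212.1297 + 294.2299) / (147.0853 + 62.8409) = 506.3596 / 209.9262 = 2.41208

2.41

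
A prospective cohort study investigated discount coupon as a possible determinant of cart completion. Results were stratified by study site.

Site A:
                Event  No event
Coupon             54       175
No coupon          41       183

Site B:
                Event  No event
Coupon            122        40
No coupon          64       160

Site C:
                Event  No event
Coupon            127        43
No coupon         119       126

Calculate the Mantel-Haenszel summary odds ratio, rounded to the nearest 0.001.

3.188

OR_MH = Σ(aᵢdᵢ/nᵢ) / Σ(bᵢcᵢ/nᵢ), where nᵢ is the stratum total.
Stratum 1 (Site A): n = 453; a·d/n = 54·183/453 = 21.8146; b·c/n = 175·41/453 = 15.8389
Stratum 2 (Site B): n = 386; a·d/n = 122·160/386 = 50.5699; b·c/n = 40·64/386 = 6.6321
Stratum 3 (Site C): n = 415; a·d/n = 127·126/415 = 38.5590; b·c/n = 43·119/415 = 12.3301
OR_MH = (21.8146 + 50.5699 + 38.5590) / (15.8389 + 6.6321 + 12.3301) = 110.9436 / 34.8011 = 3.18793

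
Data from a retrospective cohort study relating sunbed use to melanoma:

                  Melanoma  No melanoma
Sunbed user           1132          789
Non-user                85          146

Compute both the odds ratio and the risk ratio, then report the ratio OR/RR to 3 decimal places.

Cells: a = 1132, b = 789, c = 85, d = 146.
OR = (1132·146)/(789·85) = 165272/67065 = 2.46436
Risk in exposed = 1132/1921 = 0.58928; risk in unexposed = 85/231 = 0.36797; RR = 1.60145
OR/RR = 2.46436 / 1.60145 = 1.53883
The outcome is not rare, so the OR lies further from 1 than the RR.

1.539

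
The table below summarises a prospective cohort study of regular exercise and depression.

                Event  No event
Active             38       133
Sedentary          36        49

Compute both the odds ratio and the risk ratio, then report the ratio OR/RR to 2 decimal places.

0.74

Cells: a = 38, b = 133, c = 36, d = 49.
OR = (38·49)/(133·36) = 1862/4788 = 0.38889
Risk in exposed = 38/171 = 0.22222; risk in unexposed = 36/85 = 0.42353; RR = 0.52469
OR/RR = 0.38889 / 0.52469 = 0.74118
The outcome is not rare, so the OR lies further from 1 than the RR.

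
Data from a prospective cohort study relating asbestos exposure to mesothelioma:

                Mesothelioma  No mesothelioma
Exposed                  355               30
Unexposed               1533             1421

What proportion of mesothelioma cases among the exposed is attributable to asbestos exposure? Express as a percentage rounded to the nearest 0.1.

Cells: a = 355, b = 30, c = 1533, d = 1421.
Risk in exposed = 355/385 = 0.92208; risk in unexposed = 1533/2954 = 0.51896.
RR = 0.92208/0.51896 = 1.77679
AR% = (RR − 1)/RR × 100 = (1.77679 − 1)/1.77679 × 100 = 43.7187%

43.7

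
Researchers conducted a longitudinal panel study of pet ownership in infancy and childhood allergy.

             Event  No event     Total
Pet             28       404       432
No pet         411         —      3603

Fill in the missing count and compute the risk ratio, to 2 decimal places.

The missing cell is in the unexposed row: 3603 − 411 = 3192.
So a = 28, b = 404, c = 411, d = 3192.
RR = [a/(a+b)] / [c/(c+d)] = (28/432) / (411/3603) = 0.06481/0.11407 = 0.56819

0.57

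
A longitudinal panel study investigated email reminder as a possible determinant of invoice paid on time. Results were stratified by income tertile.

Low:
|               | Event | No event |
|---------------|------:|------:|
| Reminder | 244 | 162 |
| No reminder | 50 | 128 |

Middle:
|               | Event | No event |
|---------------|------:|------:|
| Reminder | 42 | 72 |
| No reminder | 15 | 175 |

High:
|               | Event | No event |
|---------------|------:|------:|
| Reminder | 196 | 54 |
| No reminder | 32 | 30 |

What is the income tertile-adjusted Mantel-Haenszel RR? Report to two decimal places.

RR_MH = Σ(aᵢ·n₀ᵢ/nᵢ) / Σ(cᵢ·n₁ᵢ/nᵢ), with n₁ᵢ = aᵢ+bᵢ (exposed), n₀ᵢ = cᵢ+dᵢ (unexposed), nᵢ = n₁ᵢ+n₀ᵢ.
Stratum 1 (Low): n₁ = 406, n₀ = 178, n = 584; a·n₀/n = 244·178/584 = 74.3699; c·n₁/n = 50·406/584 = 34.7603
Stratum 2 (Middle): n₁ = 114, n₀ = 190, n = 304; a·n₀/n = 42·190/304 = 26.2500; c·n₁/n = 15·114/304 = 5.6250
Stratum 3 (High): n₁ = 250, n₀ = 62, n = 312; a·n₀/n = 196·62/312 = 38.9487; c·n₁/n = 32·250/312 = 25.6410
RR_MH = (74.3699 + 26.2500 + 38.9487) / (34.7603 + 5.6250 + 25.6410) = 139.5686 / 66.0263 = 2.11383

2.11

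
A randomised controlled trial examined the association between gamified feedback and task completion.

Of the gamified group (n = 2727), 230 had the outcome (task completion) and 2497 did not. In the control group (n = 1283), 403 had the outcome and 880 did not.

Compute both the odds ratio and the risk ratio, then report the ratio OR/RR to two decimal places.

From the description: a = 230, b = 2497, c = 403, d = 880.
OR = (230·880)/(2497·403) = 202400/1006291 = 0.20113
Risk in exposed = 230/2727 = 0.08434; risk in unexposed = 403/1283 = 0.31411; RR = 0.26851
OR/RR = 0.20113 / 0.26851 = 0.74907
The outcome is not rare, so the OR lies further from 1 than the RR.

0.75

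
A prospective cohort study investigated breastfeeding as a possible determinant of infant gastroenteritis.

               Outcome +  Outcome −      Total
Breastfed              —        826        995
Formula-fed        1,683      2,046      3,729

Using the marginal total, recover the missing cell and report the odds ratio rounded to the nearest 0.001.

0.249

The missing cell is in the exposed row: 995 − 826 = 169.
So a = 169, b = 826, c = 1683, d = 2046.
OR = (a·d)/(b·c) = (169 × 2046) / (826 × 1683) = 345774 / 1390158 = 0.24873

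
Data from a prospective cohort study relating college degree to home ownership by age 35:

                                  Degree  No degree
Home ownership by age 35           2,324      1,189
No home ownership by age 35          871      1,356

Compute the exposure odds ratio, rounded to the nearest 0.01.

Reading the table with exposure as columns: a = 2324 (Degree, case), b = 871 (Degree, non-case), c = 1189 (No degree, case), d = 1356.
OR = (a·d)/(b·c) = (2324 × 1356) / (871 × 1189) = 3151344 / 1035619 = 3.04296
The odds of home ownership by age 35 are about 3.04 times as high in the degree group.

3.04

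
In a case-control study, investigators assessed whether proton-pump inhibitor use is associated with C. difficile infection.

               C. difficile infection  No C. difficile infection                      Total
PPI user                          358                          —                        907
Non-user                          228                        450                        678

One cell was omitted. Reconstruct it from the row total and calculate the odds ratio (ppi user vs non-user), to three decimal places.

1.287

The missing cell is in the exposed row: 907 − 358 = 549.
So a = 358, b = 549, c = 228, d = 450.
OR = (a·d)/(b·c) = (358 × 450) / (549 × 228) = 161100 / 125172 = 1.28703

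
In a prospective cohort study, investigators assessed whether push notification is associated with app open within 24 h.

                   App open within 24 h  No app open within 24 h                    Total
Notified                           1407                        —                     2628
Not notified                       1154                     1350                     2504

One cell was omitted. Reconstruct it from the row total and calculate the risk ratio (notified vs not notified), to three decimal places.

1.162

The missing cell is in the exposed row: 2628 − 1407 = 1221.
So a = 1407, b = 1221, c = 1154, d = 1350.
RR = [a/(a+b)] / [c/(c+d)] = (1407/2628) / (1154/2504) = 0.53539/0.46086 = 1.16171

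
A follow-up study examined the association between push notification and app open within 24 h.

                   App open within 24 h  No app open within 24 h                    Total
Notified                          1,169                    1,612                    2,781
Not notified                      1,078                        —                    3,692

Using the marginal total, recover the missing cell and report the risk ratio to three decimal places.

The missing cell is in the unexposed row: 3692 − 1078 = 2614.
So a = 1169, b = 1612, c = 1078, d = 2614.
RR = [a/(a+b)] / [c/(c+d)] = (1169/2781) / (1078/3692) = 0.42035/0.29198 = 1.43965

1.440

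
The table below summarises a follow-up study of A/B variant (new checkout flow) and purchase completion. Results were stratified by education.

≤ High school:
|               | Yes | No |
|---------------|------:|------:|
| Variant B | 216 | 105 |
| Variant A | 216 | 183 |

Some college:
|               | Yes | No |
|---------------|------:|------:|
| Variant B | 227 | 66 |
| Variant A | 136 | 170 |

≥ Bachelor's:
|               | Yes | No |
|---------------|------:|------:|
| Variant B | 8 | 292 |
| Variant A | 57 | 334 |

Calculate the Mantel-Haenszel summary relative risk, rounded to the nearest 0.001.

1.281

RR_MH = Σ(aᵢ·n₀ᵢ/nᵢ) / Σ(cᵢ·n₁ᵢ/nᵢ), with n₁ᵢ = aᵢ+bᵢ (exposed), n₀ᵢ = cᵢ+dᵢ (unexposed), nᵢ = n₁ᵢ+n₀ᵢ.
Stratum 1 (≤ High school): n₁ = 321, n₀ = 399, n = 720; a·n₀/n = 216·399/720 = 119.7000; c·n₁/n = 216·321/720 = 96.3000
Stratum 2 (Some college): n₁ = 293, n₀ = 306, n = 599; a·n₀/n = 227·306/599 = 115.9633; c·n₁/n = 136·293/599 = 66.5242
Stratum 3 (≥ Bachelor's): n₁ = 300, n₀ = 391, n = 691; a·n₀/n = 8·391/691 = 4.5268; c·n₁/n = 57·300/691 = 24.7467
RR_MH = (119.7000 + 115.9633 + 4.5268) / (96.3000 + 66.5242 + 24.7467) = 240.1900 / 187.5710 = 1.28053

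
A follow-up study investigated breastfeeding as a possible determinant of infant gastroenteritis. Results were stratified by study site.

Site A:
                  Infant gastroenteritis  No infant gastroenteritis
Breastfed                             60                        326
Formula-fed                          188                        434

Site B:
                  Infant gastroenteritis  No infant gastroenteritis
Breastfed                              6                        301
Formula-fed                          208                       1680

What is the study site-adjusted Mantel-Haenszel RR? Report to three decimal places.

RR_MH = Σ(aᵢ·n₀ᵢ/nᵢ) / Σ(cᵢ·n₁ᵢ/nᵢ), with n₁ᵢ = aᵢ+bᵢ (exposed), n₀ᵢ = cᵢ+dᵢ (unexposed), nᵢ = n₁ᵢ+n₀ᵢ.
Stratum 1 (Site A): n₁ = 386, n₀ = 622, n = 1008; a·n₀/n = 60·622/1008 = 37.0238; c·n₁/n = 188·386/1008 = 71.9921
Stratum 2 (Site B): n₁ = 307, n₀ = 1888, n = 2195; a·n₀/n = 6·1888/2195 = 5.1608; c·n₁/n = 208·307/2195 = 29.0916
RR_MH = (37.0238 + 5.1608) / (71.9921 + 29.0916) = 42.1846 / 101.0836 = 0.41732

0.417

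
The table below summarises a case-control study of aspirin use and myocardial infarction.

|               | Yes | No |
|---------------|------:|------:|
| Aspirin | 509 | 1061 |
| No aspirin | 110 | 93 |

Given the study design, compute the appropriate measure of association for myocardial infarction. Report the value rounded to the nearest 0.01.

0.41

Cells: a = 509, b = 1061, c = 110, d = 93.
This is a case-control study: participants were sampled on outcome status, so risks in the source population cannot be estimated directly — relative risk is not valid here. The odds ratio is the appropriate measure.
OR = (a·d)/(b·c) = (509 × 93) / (1061 × 110) = 47337 / 116710 = 0.40560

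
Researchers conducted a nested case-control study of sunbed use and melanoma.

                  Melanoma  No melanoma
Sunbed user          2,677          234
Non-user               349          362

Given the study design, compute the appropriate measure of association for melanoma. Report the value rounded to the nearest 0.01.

Cells: a = 2677, b = 234, c = 349, d = 362.
This is a nested case-control study: participants were sampled on outcome status, so risks in the source population cannot be estimated directly — relative risk is not valid here. The odds ratio is the appropriate measure.
OR = (a·d)/(b·c) = (2677 × 362) / (234 × 349) = 969074 / 81666 = 11.86631

11.87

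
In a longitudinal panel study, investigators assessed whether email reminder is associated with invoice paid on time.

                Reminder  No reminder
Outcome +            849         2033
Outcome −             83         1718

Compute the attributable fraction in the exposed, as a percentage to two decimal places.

40.50

Reading the table with exposure as columns: a = 849 (Reminder, case), b = 83 (Reminder, non-case), c = 2033 (No reminder, case), d = 1718.
Risk in exposed = 849/932 = 0.91094; risk in unexposed = 2033/3751 = 0.54199.
RR = 0.91094/0.54199 = 1.68074
AR% = (RR − 1)/RR × 100 = (1.68074 − 1)/1.68074 × 100 = 40.5025%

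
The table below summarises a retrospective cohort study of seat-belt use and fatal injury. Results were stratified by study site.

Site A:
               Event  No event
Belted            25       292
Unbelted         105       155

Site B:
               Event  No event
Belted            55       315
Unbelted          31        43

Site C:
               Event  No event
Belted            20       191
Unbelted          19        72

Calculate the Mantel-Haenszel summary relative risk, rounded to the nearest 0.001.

0.273

RR_MH = Σ(aᵢ·n₀ᵢ/nᵢ) / Σ(cᵢ·n₁ᵢ/nᵢ), with n₁ᵢ = aᵢ+bᵢ (exposed), n₀ᵢ = cᵢ+dᵢ (unexposed), nᵢ = n₁ᵢ+n₀ᵢ.
Stratum 1 (Site A): n₁ = 317, n₀ = 260, n = 577; a·n₀/n = 25·260/577 = 11.2652; c·n₁/n = 105·317/577 = 57.6863
Stratum 2 (Site B): n₁ = 370, n₀ = 74, n = 444; a·n₀/n = 55·74/444 = 9.1667; c·n₁/n = 31·370/444 = 25.8333
Stratum 3 (Site C): n₁ = 211, n₀ = 91, n = 302; a·n₀/n = 20·91/302 = 6.0265; c·n₁/n = 19·211/302 = 13.2748
RR_MH = (11.2652 + 9.1667 + 6.0265) / (57.6863 + 25.8333 + 13.2748) = 26.4583 / 96.7945 = 0.27335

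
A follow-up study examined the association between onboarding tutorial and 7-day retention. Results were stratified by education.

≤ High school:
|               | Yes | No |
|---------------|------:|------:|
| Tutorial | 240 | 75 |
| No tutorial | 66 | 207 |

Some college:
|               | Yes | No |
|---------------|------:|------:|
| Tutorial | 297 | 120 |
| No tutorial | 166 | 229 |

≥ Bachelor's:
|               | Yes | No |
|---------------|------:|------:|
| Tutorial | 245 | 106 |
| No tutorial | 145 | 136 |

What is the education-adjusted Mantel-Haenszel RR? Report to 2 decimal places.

RR_MH = Σ(aᵢ·n₀ᵢ/nᵢ) / Σ(cᵢ·n₁ᵢ/nᵢ), with n₁ᵢ = aᵢ+bᵢ (exposed), n₀ᵢ = cᵢ+dᵢ (unexposed), nᵢ = n₁ᵢ+n₀ᵢ.
Stratum 1 (≤ High school): n₁ = 315, n₀ = 273, n = 588; a·n₀/n = 240·273/588 = 111.4286; c·n₁/n = 66·315/588 = 35.3571
Stratum 2 (Some college): n₁ = 417, n₀ = 395, n = 812; a·n₀/n = 297·395/812 = 144.4766; c·n₁/n = 166·417/812 = 85.2488
Stratum 3 (≥ Bachelor's): n₁ = 351, n₀ = 281, n = 632; a·n₀/n = 245·281/632 = 108.9320; c·n₁/n = 145·351/632 = 80.5301
RR_MH = (111.4286 + 144.4766 + 108.9320) / (35.3571 + 85.2488 + 80.5301) = 364.8371 / 201.1360 = 1.81388

1.81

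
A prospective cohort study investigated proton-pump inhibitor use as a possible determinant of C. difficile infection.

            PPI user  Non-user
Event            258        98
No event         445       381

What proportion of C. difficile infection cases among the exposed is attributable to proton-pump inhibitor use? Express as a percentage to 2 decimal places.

44.25

Reading the table with exposure as columns: a = 258 (PPI user, case), b = 445 (PPI user, non-case), c = 98 (Non-user, case), d = 381.
Risk in exposed = 258/703 = 0.36700; risk in unexposed = 98/479 = 0.20459.
RR = 0.36700/0.20459 = 1.79380
AR% = (RR − 1)/RR × 100 = (1.79380 − 1)/1.79380 × 100 = 44.2524%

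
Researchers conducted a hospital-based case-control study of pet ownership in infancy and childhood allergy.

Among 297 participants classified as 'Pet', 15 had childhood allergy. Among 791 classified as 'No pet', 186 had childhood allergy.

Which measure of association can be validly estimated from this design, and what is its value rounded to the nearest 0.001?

0.173

From the description: a = 15, b = 282, c = 186, d = 605.
This is a hospital-based case-control study: participants were sampled on outcome status, so risks in the source population cannot be estimated directly — relative risk is not valid here. The odds ratio is the appropriate measure.
OR = (a·d)/(b·c) = (15 × 605) / (282 × 186) = 9075 / 52452 = 0.17302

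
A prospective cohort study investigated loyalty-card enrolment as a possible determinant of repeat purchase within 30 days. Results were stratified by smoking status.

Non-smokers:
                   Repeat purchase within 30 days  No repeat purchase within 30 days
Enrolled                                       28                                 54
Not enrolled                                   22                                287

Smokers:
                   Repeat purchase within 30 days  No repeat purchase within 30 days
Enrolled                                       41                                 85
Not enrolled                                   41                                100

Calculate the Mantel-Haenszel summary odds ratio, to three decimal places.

2.232

OR_MH = Σ(aᵢdᵢ/nᵢ) / Σ(bᵢcᵢ/nᵢ), where nᵢ is the stratum total.
Stratum 1 (Non-smokers): n = 391; a·d/n = 28·287/391 = 20.5524; b·c/n = 54·22/391 = 3.0384
Stratum 2 (Smokers): n = 267; a·d/n = 41·100/267 = 15.3558; b·c/n = 85·41/267 = 13.0524
OR_MH = (20.5524 + 15.3558) / (3.0384 + 13.0524) = 35.9082 / 16.0908 = 2.23160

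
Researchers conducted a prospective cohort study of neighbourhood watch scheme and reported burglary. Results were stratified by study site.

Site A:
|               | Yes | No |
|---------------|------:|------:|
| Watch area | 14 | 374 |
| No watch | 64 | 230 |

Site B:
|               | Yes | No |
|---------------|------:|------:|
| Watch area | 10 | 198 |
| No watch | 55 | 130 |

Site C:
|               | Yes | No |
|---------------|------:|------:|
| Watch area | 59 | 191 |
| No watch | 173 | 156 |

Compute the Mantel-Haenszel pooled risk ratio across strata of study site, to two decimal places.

0.32

RR_MH = Σ(aᵢ·n₀ᵢ/nᵢ) / Σ(cᵢ·n₁ᵢ/nᵢ), with n₁ᵢ = aᵢ+bᵢ (exposed), n₀ᵢ = cᵢ+dᵢ (unexposed), nᵢ = n₁ᵢ+n₀ᵢ.
Stratum 1 (Site A): n₁ = 388, n₀ = 294, n = 682; a·n₀/n = 14·294/682 = 6.0352; c·n₁/n = 64·388/682 = 36.4106
Stratum 2 (Site B): n₁ = 208, n₀ = 185, n = 393; a·n₀/n = 10·185/393 = 4.7074; c·n₁/n = 55·208/393 = 29.1094
Stratum 3 (Site C): n₁ = 250, n₀ = 329, n = 579; a·n₀/n = 59·329/579 = 33.5250; c·n₁/n = 173·250/579 = 74.6978
RR_MH = (6.0352 + 4.7074 + 33.5250) / (36.4106 + 29.1094 + 74.6978) = 44.2676 / 140.2177 = 0.31571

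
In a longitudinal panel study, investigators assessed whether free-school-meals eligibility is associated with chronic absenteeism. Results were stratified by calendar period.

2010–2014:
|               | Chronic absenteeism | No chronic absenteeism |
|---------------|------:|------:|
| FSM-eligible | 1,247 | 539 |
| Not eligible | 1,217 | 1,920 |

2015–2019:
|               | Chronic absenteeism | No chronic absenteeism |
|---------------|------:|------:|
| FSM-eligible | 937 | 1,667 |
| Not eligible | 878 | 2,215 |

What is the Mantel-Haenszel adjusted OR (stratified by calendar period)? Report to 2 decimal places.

OR_MH = Σ(aᵢdᵢ/nᵢ) / Σ(bᵢcᵢ/nᵢ), where nᵢ is the stratum total.
Stratum 1 (2010–2014): n = 4923; a·d/n = 1247·1920/4923 = 486.3376; b·c/n = 539·1217/4923 = 133.2446
Stratum 2 (2015–2019): n = 5697; a·d/n = 937·2215/5697 = 364.3067; b·c/n = 1667·878/5697 = 256.9117
OR_MH = (486.3376 + 364.3067) / (133.2446 + 256.9117) = 850.6443 / 390.1563 = 2.18027

2.18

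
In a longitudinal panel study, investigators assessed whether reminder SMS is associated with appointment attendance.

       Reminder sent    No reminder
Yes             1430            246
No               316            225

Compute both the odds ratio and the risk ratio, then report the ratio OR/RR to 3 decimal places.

2.639

Reading the table with exposure as columns: a = 1430 (Reminder sent, case), b = 316 (Reminder sent, non-case), c = 246 (No reminder, case), d = 225.
OR = (1430·225)/(316·246) = 321750/77736 = 4.13901
Risk in exposed = 1430/1746 = 0.81901; risk in unexposed = 246/471 = 0.52229; RR = 1.56811
OR/RR = 4.13901 / 1.56811 = 2.63948
The outcome is not rare, so the OR lies further from 1 than the RR.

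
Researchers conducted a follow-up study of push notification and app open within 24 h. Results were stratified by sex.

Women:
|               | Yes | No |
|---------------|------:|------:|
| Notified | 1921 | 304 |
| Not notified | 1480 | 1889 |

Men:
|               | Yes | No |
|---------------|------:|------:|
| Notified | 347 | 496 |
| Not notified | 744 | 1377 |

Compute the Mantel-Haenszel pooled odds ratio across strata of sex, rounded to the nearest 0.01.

3.95

OR_MH = Σ(aᵢdᵢ/nᵢ) / Σ(bᵢcᵢ/nᵢ), where nᵢ is the stratum total.
Stratum 1 (Women): n = 5594; a·d/n = 1921·1889/5594 = 648.6895; b·c/n = 304·1480/5594 = 80.4290
Stratum 2 (Men): n = 2964; a·d/n = 347·1377/2964 = 161.2075; b·c/n = 496·744/2964 = 124.5020
OR_MH = (648.6895 + 161.2075) / (80.4290 + 124.5020) = 809.8970 / 204.9311 = 3.95205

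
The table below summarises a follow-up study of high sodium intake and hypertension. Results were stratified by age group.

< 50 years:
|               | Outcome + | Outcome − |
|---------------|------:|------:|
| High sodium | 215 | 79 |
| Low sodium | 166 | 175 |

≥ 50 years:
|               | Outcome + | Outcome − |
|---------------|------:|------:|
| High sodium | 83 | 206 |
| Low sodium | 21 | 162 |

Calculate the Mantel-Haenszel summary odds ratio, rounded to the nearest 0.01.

OR_MH = Σ(aᵢdᵢ/nᵢ) / Σ(bᵢcᵢ/nᵢ), where nᵢ is the stratum total.
Stratum 1 (< 50 years): n = 635; a·d/n = 215·175/635 = 59.2520; b·c/n = 79·166/635 = 20.6520
Stratum 2 (≥ 50 years): n = 472; a·d/n = 83·162/472 = 28.4873; b·c/n = 206·21/472 = 9.1653
OR_MH = (59.2520 + 28.4873) / (20.6520 + 9.1653) = 87.7393 / 29.8172 = 2.94257

2.94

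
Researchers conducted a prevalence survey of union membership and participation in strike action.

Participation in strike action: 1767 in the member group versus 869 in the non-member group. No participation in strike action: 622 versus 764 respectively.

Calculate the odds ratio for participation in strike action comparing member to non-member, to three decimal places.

From the description: a = 1767, b = 622, c = 869, d = 764.
OR = (a·d)/(b·c) = (1767 × 764) / (622 × 869) = 1349988 / 540518 = 2.49758
The odds of participation in strike action are about 2.50 times as high in the member group.

2.498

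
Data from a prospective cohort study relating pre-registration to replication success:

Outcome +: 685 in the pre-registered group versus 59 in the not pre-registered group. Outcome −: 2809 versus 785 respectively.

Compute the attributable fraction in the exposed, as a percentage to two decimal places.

From the description: a = 685, b = 2809, c = 59, d = 785.
Risk in exposed = 685/3494 = 0.19605; risk in unexposed = 59/844 = 0.06991.
RR = 0.19605/0.06991 = 2.80452
AR% = (RR − 1)/RR × 100 = (2.80452 − 1)/2.80452 × 100 = 64.3432%

64.34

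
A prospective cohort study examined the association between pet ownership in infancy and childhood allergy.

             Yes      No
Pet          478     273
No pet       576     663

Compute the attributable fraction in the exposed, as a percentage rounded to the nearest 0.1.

Cells: a = 478, b = 273, c = 576, d = 663.
Risk in exposed = 478/751 = 0.63648; risk in unexposed = 576/1239 = 0.46489.
RR = 0.63648/0.46489 = 1.36911
AR% = (RR − 1)/RR × 100 = (1.36911 − 1)/1.36911 × 100 = 26.9596%

27.0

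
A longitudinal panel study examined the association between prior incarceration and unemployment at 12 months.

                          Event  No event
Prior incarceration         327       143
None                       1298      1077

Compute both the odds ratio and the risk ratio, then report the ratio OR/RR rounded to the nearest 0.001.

Cells: a = 327, b = 143, c = 1298, d = 1077.
OR = (327·1077)/(143·1298) = 352179/185614 = 1.89737
Risk in exposed = 327/470 = 0.69574; risk in unexposed = 1298/2375 = 0.54653; RR = 1.27303
OR/RR = 1.89737 / 1.27303 = 1.49044
The outcome is not rare, so the OR lies further from 1 than the RR.

1.490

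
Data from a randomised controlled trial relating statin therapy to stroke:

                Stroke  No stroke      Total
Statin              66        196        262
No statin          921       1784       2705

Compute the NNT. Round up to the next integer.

Risk in treated group = 66/262 = 0.25191; risk in control = 921/2705 = 0.34048.
Absolute risk reduction = 0.34048 − 0.25191 = 0.08857
NNT = 1 / ARR = 1 / 0.08857 = 11.290 → round up → 12

12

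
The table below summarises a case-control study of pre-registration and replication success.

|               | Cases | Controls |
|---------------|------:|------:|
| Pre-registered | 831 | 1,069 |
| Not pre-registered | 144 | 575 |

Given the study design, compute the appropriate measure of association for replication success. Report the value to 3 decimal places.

Cells: a = 831, b = 1069, c = 144, d = 575.
This is a case-control study: participants were sampled on outcome status, so risks in the source population cannot be estimated directly — relative risk is not valid here. The odds ratio is the appropriate measure.
OR = (a·d)/(b·c) = (831 × 575) / (1069 × 144) = 477825 / 153936 = 3.10405

3.104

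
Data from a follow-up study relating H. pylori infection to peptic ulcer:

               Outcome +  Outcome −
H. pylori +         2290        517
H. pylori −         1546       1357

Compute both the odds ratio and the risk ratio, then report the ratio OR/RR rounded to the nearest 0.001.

2.538

Cells: a = 2290, b = 517, c = 1546, d = 1357.
OR = (2290·1357)/(517·1546) = 3107530/799282 = 3.88790
Risk in exposed = 2290/2807 = 0.81582; risk in unexposed = 1546/2903 = 0.53255; RR = 1.53190
OR/RR = 3.88790 / 1.53190 = 2.53796
The outcome is not rare, so the OR lies further from 1 than the RR.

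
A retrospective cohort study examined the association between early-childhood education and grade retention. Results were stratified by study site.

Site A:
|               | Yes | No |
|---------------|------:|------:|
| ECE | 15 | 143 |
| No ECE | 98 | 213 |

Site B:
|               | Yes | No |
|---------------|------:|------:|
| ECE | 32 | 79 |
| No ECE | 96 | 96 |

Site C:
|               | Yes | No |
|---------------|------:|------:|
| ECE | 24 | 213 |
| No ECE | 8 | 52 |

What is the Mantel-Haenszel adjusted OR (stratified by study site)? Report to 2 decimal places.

OR_MH = Σ(aᵢdᵢ/nᵢ) / Σ(bᵢcᵢ/nᵢ), where nᵢ is the stratum total.
Stratum 1 (Site A): n = 469; a·d/n = 15·213/469 = 6.8124; b·c/n = 143·98/469 = 29.8806
Stratum 2 (Site B): n = 303; a·d/n = 32·96/303 = 10.1386; b·c/n = 79·96/303 = 25.0297
Stratum 3 (Site C): n = 297; a·d/n = 24·52/297 = 4.2020; b·c/n = 213·8/297 = 5.7374
OR_MH = (6.8124 + 10.1386 + 4.2020) / (29.8806 + 25.0297 + 5.7374) = 21.1530 / 60.6477 = 0.34879

0.35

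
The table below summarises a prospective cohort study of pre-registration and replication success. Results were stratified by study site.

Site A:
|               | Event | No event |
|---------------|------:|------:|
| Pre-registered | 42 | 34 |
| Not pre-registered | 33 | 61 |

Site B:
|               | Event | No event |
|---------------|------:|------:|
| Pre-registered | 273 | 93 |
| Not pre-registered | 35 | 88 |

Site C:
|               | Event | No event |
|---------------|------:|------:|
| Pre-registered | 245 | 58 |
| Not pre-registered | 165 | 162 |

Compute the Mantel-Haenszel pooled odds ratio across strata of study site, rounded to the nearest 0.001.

OR_MH = Σ(aᵢdᵢ/nᵢ) / Σ(bᵢcᵢ/nᵢ), where nᵢ is the stratum total.
Stratum 1 (Site A): n = 170; a·d/n = 42·61/170 = 15.0706; b·c/n = 34·33/170 = 6.6000
Stratum 2 (Site B): n = 489; a·d/n = 273·88/489 = 49.1288; b·c/n = 93·35/489 = 6.6564
Stratum 3 (Site C): n = 630; a·d/n = 245·162/630 = 63.0000; b·c/n = 58·165/630 = 15.1905
OR_MH = (15.0706 + 49.1288 + 63.0000) / (6.6000 + 6.6564 + 15.1905) = 127.1994 / 28.4469 = 4.47147

4.471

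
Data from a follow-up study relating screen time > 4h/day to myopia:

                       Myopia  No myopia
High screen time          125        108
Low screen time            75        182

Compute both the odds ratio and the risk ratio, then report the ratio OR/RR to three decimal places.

Cells: a = 125, b = 108, c = 75, d = 182.
OR = (125·182)/(108·75) = 22750/8100 = 2.80864
Risk in exposed = 125/233 = 0.53648; risk in unexposed = 75/257 = 0.29183; RR = 1.83834
OR/RR = 2.80864 / 1.83834 = 1.52781
The outcome is not rare, so the OR lies further from 1 than the RR.

1.528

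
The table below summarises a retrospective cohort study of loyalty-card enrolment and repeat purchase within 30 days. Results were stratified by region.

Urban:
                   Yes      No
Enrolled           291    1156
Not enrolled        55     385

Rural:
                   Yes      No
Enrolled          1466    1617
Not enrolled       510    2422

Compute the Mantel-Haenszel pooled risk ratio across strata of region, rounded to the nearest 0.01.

2.58

RR_MH = Σ(aᵢ·n₀ᵢ/nᵢ) / Σ(cᵢ·n₁ᵢ/nᵢ), with n₁ᵢ = aᵢ+bᵢ (exposed), n₀ᵢ = cᵢ+dᵢ (unexposed), nᵢ = n₁ᵢ+n₀ᵢ.
Stratum 1 (Urban): n₁ = 1447, n₀ = 440, n = 1887; a·n₀/n = 291·440/1887 = 67.8537; c·n₁/n = 55·1447/1887 = 42.1754
Stratum 2 (Rural): n₁ = 3083, n₀ = 2932, n = 6015; a·n₀/n = 1466·2932/6015 = 714.5988; c·n₁/n = 510·3083/6015 = 261.4015
RR_MH = (67.8537 + 714.5988) / (42.1754 + 261.4015) = 782.4526 / 303.5769 = 2.57744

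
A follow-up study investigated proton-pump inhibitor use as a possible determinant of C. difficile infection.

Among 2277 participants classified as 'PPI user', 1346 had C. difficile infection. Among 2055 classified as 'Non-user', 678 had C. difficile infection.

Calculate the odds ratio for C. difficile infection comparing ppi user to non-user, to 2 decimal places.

From the description: a = 1346, b = 931, c = 678, d = 1377.
OR = (a·d)/(b·c) = (1346 × 1377) / (931 × 678) = 1853442 / 631218 = 2.93629
The odds of C. difficile infection are about 2.94 times as high in the ppi user group.

2.94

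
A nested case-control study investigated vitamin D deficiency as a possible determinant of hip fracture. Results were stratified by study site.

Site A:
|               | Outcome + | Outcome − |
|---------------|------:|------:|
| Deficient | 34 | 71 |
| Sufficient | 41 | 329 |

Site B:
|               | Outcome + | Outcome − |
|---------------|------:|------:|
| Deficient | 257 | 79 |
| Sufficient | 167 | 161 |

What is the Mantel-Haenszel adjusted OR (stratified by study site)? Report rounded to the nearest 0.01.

3.30

OR_MH = Σ(aᵢdᵢ/nᵢ) / Σ(bᵢcᵢ/nᵢ), where nᵢ is the stratum total.
Stratum 1 (Site A): n = 475; a·d/n = 34·329/475 = 23.5495; b·c/n = 71·41/475 = 6.1284
Stratum 2 (Site B): n = 664; a·d/n = 257·161/664 = 62.3148; b·c/n = 79·167/664 = 19.8690
OR_MH = (23.5495 + 62.3148) / (6.1284 + 19.8690) = 85.8642 / 25.9974 = 3.30280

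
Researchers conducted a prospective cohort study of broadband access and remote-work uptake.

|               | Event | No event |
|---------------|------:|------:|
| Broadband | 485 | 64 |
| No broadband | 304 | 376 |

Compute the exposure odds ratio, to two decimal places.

Cells: a = 485, b = 64, c = 304, d = 376.
OR = (a·d)/(b·c) = (485 × 376) / (64 × 304) = 182360 / 19456 = 9.37294
The odds of remote-work uptake are about 9.37 times as high in the broadband group.

9.37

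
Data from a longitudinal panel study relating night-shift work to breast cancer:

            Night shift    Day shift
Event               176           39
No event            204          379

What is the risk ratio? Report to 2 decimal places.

Reading the table with exposure as columns: a = 176 (Night shift, case), b = 204 (Night shift, non-case), c = 39 (Day shift, case), d = 379.
Risk in exposed = 176/380 = 0.46316; risk in unexposed = 39/418 = 0.09330.
RR = 0.46316 / 0.09330 = 4.96410
The risk among the exposed is 4.96 times that among the unexposed.

4.96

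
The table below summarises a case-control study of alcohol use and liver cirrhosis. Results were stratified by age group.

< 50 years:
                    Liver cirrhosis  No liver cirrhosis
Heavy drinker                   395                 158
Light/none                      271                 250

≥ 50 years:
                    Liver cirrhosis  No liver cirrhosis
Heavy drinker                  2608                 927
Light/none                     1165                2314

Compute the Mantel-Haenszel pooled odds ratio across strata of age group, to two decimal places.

4.91

OR_MH = Σ(aᵢdᵢ/nᵢ) / Σ(bᵢcᵢ/nᵢ), where nᵢ is the stratum total.
Stratum 1 (< 50 years): n = 1074; a·d/n = 395·250/1074 = 91.9460; b·c/n = 158·271/1074 = 39.8678
Stratum 2 (≥ 50 years): n = 7014; a·d/n = 2608·2314/7014 = 860.4095; b·c/n = 927·1165/7014 = 153.9713
OR_MH = (91.9460 + 860.4095) / (39.8678 + 153.9713) = 952.3555 / 193.8391 = 4.91312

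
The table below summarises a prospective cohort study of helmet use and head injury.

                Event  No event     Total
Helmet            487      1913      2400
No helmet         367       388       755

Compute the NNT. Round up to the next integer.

Risk in treated group = 487/2400 = 0.20292; risk in control = 367/755 = 0.48609.
Absolute risk reduction = 0.48609 − 0.20292 = 0.28318
NNT = 1 / ARR = 1 / 0.28318 = 3.531 → round up → 4

4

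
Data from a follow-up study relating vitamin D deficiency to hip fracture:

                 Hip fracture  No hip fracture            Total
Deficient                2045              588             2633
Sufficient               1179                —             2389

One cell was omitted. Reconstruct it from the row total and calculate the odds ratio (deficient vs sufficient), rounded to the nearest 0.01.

The missing cell is in the unexposed row: 2389 − 1179 = 1210.
So a = 2045, b = 588, c = 1179, d = 1210.
OR = (a·d)/(b·c) = (2045 × 1210) / (588 × 1179) = 2474450 / 693252 = 3.56934

3.57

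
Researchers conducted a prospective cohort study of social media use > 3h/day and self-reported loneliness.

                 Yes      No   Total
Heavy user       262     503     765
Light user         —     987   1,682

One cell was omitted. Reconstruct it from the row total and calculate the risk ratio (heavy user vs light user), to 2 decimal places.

0.83

The missing cell is in the unexposed row: 1682 − 987 = 695.
So a = 262, b = 503, c = 695, d = 987.
RR = [a/(a+b)] / [c/(c+d)] = (262/765) / (695/1682) = 0.34248/0.41320 = 0.82886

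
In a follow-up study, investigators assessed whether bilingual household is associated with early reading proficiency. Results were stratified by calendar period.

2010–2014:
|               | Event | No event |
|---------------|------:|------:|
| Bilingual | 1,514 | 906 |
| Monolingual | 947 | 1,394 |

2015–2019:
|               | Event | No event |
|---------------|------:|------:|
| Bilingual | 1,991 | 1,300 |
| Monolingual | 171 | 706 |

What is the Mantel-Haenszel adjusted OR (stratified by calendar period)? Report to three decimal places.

OR_MH = Σ(aᵢdᵢ/nᵢ) / Σ(bᵢcᵢ/nᵢ), where nᵢ is the stratum total.
Stratum 1 (2010–2014): n = 4761; a·d/n = 1514·1394/4761 = 443.2926; b·c/n = 906·947/4761 = 180.2105
Stratum 2 (2015–2019): n = 4168; a·d/n = 1991·706/4168 = 337.2471; b·c/n = 1300·171/4168 = 53.3349
OR_MH = (443.2926 + 337.2471) / (180.2105 + 53.3349) = 780.5397 / 233.5454 = 3.34213

3.342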